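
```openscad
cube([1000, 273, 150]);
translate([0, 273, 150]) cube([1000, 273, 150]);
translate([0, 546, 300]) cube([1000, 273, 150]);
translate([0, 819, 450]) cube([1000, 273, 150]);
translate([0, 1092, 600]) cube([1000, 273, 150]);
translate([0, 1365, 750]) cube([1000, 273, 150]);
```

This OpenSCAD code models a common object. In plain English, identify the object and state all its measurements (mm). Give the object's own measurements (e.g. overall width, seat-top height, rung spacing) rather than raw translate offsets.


A straight staircase of 6 solid steps. Each step is 1000 mm wide (x), 273 mm deep (y, the going) and 150 mm tall (the rise). The first step rests on the floor; each subsequent step sits one going further in +y and one rise higher in +z, directly behind and above the previous step with no overlap.


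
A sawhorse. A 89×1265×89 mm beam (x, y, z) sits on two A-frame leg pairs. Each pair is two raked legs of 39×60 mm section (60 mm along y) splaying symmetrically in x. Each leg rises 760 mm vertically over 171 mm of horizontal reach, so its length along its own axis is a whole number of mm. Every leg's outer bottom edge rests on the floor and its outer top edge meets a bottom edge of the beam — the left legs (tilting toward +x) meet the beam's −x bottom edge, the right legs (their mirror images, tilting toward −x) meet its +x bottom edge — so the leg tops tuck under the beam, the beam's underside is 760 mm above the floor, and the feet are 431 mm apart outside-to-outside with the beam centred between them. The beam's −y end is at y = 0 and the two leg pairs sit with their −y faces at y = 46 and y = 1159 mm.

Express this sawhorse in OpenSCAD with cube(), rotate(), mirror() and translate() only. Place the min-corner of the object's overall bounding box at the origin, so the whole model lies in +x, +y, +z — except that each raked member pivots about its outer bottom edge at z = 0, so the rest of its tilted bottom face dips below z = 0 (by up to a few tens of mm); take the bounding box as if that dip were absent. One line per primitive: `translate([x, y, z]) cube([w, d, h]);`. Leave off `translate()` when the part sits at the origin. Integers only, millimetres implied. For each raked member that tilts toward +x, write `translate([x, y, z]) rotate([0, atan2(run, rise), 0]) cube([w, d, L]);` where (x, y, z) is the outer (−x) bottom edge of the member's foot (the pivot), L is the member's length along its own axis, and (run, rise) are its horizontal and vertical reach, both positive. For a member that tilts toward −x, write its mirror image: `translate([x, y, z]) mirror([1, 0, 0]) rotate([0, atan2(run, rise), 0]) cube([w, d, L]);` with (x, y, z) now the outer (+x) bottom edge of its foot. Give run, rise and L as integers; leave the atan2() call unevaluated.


translate([171, 0, 760]) cube([89, 1265, 89]);
translate([0, 46, 0]) rotate([0, atan2(171, 760), 0]) cube([39, 60, 779]);
translate([431, 46, 0]) mirror([1, 0, 0]) rotate([0, atan2(171, 760), 0]) cube([39, 60, 779]);
translate([0, 1159, 0]) rotate([0, atan2(171, 760), 0]) cube([39, 60, 779]);
translate([431, 1159, 0]) mirror([1, 0, 0]) rotate([0, atan2(171, 760), 0]) cube([39, 60, 779]);


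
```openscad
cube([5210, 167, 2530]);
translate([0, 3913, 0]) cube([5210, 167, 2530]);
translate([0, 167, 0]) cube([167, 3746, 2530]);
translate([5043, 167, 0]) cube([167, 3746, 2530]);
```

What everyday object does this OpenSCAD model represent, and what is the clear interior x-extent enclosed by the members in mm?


A house (or room) frame. The interior width is 4876 mm.

Four 2530 mm walls enclosing a rectangle with no floor or roof — a room or house frame. Outside width is 5210 mm and wall thickness is 167 mm, so the interior width is 5210 − 2 × 167 = 4876 mm.


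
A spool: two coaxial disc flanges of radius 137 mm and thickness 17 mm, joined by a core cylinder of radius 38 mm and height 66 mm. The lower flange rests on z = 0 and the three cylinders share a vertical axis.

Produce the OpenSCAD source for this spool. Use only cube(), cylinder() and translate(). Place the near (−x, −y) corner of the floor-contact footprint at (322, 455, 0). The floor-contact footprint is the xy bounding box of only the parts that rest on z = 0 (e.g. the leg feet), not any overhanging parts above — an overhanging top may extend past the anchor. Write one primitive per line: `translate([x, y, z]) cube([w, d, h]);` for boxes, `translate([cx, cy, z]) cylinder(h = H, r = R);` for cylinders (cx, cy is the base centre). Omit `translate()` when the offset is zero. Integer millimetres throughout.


translate([459, 592, 0]) cylinder(h = 17, r = 137);
translate([459, 592, 17]) cylinder(h = 66, r = 38);
translate([459, 592, 83]) cylinder(h = 17, r = 137);


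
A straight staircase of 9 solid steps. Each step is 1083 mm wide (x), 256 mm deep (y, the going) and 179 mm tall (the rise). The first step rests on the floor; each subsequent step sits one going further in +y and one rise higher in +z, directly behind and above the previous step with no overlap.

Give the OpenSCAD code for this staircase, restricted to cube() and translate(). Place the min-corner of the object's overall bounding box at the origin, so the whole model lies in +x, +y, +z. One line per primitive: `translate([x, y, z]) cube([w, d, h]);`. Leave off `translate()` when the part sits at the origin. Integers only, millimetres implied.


cube([1083, 256, 179]);
translate([0, 256, 179]) cube([1083, 256, 179]);
translate([0, 512, 358]) cube([1083, 256, 179]);
translate([0, 768, 537]) cube([1083, 256, 179]);
translate([0, 1024, 716]) cube([1083, 256, 179]);
translate([0, 1280, 895]) cube([1083, 256, 179]);
translate([0, 1536, 1074]) cube([1083, 256, 179]);
translate([0, 1792, 1253]) cube([1083, 256, 179]);
translate([0, 2048, 1432]) cube([1083, 256, 179]);


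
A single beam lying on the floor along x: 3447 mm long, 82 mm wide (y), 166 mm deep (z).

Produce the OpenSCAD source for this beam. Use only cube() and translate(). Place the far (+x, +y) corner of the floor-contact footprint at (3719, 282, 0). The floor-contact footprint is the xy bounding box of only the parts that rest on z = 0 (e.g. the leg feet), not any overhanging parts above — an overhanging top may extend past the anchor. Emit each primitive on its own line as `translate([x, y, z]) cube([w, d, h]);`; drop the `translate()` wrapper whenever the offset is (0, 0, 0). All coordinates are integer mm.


translate([272, 200, 0]) cube([3447, 82, 166]);


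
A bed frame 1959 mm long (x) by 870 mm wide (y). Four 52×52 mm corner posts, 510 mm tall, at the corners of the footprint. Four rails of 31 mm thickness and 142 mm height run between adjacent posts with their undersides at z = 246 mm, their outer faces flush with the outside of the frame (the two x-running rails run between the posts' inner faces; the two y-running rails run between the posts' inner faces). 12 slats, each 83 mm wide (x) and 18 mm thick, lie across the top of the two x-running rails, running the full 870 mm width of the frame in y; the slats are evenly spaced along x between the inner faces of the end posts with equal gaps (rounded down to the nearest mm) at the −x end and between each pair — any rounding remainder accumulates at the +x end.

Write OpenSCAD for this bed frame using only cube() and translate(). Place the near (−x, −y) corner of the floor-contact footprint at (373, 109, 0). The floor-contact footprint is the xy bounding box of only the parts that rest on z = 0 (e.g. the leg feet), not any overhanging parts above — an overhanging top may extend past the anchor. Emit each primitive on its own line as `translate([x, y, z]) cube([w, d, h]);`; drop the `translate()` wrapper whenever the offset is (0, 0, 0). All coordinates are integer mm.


// slat z = rail_z + rail_h = 246 + 142 = 388
// slat gap = ⌊(1855 − 12·83) / 13⌋ = 66
translate([373, 109, 0]) cube([52, 52, 510]);
translate([373, 927, 0]) cube([52, 52, 510]);
translate([2280, 109, 0]) cube([52, 52, 510]);
translate([2280, 927, 0]) cube([52, 52, 510]);
translate([425, 109, 246]) cube([1855, 31, 142]);
translate([425, 948, 246]) cube([1855, 31, 142]);
translate([373, 161, 246]) cube([31, 766, 142]);
translate([2301, 161, 246]) cube([31, 766, 142]);
translate([491, 109, 388]) cube([83, 870, 18]);
translate([640, 109, 388]) cube([83, 870, 18]);
translate([789, 109, 388]) cube([83, 870, 18]);
translate([938, 109, 388]) cube([83, 870, 18]);
translate([1087, 109, 388]) cube([83, 870, 18]);
translate([1236, 109, 388]) cube([83, 870, 18]);
translate([1385, 109, 388]) cube([83, 870, 18]);
translate([1534, 109, 388]) cube([83, 870, 18]);
translate([1683, 109, 388]) cube([83, 870, 18]);
translate([1832, 109, 388]) cube([83, 870, 18]);
translate([1981, 109, 388]) cube([83, 870, 18]);
translate([2130, 109, 388]) cube([83, 870, 18]);


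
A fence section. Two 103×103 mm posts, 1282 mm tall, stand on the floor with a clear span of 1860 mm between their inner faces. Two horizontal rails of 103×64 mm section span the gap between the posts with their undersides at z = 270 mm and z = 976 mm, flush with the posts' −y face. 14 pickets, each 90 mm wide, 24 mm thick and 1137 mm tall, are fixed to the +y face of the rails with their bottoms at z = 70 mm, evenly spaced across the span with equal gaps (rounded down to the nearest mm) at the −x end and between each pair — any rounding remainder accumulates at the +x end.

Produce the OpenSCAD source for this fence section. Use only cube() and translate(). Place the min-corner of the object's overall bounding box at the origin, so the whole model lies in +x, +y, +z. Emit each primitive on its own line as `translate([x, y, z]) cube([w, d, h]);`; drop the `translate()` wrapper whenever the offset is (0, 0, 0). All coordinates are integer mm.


cube([103, 103, 1282]);
translate([1963, 0, 0]) cube([103, 103, 1282]);
translate([103, 0, 270]) cube([1860, 103, 64]);
translate([103, 0, 976]) cube([1860, 103, 64]);
translate([143, 103, 70]) cube([90, 24, 1137]);
translate([273, 103, 70]) cube([90, 24, 1137]);
translate([403, 103, 70]) cube([90, 24, 1137]);
translate([533, 103, 70]) cube([90, 24, 1137]);
translate([663, 103, 70]) cube([90, 24, 1137]);
translate([793, 103, 70]) cube([90, 24, 1137]);
translate([923, 103, 70]) cube([90, 24, 1137]);
translate([1053, 103, 70]) cube([90, 24, 1137]);
translate([1183, 103, 70]) cube([90, 24, 1137]);
translate([1313, 103, 70]) cube([90, 24, 1137]);
translate([1443, 103, 70]) cube([90, 24, 1137]);
translate([1573, 103, 70]) cube([90, 24, 1137]);
translate([1703, 103, 70]) cube([90, 24, 1137]);
translate([1833, 103, 70]) cube([90, 24, 1137]);


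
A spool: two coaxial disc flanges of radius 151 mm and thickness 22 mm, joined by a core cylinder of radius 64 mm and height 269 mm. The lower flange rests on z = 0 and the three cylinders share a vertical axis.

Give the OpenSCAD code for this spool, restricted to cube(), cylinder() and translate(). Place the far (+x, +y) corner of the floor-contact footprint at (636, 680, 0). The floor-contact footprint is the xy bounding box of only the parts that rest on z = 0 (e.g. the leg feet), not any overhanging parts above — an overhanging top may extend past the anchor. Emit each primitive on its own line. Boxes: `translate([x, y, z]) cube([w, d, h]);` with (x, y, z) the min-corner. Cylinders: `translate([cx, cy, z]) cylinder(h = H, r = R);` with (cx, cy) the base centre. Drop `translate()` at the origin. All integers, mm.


translate([485, 529, 0]) cylinder(h = 22, r = 151);
translate([485, 529, 22]) cylinder(h = 269, r = 64);
translate([485, 529, 291]) cylinder(h = 22, r = 151);


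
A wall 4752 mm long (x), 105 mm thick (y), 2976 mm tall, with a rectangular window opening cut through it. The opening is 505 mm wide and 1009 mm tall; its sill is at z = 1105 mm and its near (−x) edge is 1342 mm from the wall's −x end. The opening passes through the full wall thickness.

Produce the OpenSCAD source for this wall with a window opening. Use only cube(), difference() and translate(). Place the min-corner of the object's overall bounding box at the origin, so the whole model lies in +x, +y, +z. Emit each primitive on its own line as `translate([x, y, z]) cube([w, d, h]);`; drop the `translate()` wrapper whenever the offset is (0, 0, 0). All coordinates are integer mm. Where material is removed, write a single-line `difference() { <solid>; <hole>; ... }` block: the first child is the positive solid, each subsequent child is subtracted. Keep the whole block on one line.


difference() { cube([4752, 105, 2976]); translate([1342, 0, 1105]) cube([505, 105, 1009]); }


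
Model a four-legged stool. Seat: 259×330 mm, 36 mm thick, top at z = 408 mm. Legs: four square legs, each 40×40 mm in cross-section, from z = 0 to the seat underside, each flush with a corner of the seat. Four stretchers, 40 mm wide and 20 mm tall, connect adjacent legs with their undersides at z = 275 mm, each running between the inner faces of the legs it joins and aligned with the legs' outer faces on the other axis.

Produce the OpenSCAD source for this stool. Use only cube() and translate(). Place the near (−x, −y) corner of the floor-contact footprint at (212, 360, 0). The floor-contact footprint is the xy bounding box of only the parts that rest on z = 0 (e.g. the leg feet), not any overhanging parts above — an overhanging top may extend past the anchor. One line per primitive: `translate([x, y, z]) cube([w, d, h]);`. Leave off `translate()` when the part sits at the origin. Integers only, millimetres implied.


translate([212, 360, 372]) cube([259, 330, 36]);
translate([212, 360, 0]) cube([40, 40, 372]);
translate([431, 360, 0]) cube([40, 40, 372]);
translate([212, 650, 0]) cube([40, 40, 372]);
translate([431, 650, 0]) cube([40, 40, 372]);
translate([252, 360, 275]) cube([179, 40, 20]);
translate([252, 650, 275]) cube([179, 40, 20]);
translate([212, 400, 275]) cube([40, 250, 20]);
translate([431, 400, 275]) cube([40, 250, 20]);


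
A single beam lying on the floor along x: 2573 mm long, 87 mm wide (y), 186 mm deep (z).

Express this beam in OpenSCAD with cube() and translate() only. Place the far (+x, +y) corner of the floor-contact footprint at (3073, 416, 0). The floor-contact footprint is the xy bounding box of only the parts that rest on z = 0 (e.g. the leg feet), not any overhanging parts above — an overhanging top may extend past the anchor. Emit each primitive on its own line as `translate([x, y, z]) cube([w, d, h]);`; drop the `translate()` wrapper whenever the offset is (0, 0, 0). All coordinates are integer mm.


translate([500, 329, 0]) cube([2573, 87, 186]);


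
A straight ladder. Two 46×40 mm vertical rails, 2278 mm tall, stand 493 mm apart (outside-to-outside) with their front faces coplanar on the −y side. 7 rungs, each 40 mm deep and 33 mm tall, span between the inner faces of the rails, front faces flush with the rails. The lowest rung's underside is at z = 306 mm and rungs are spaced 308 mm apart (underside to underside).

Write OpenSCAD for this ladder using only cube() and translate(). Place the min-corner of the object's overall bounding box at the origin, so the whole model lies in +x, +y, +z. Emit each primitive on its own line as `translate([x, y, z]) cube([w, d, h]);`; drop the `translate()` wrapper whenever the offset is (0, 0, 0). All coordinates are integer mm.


// rung span = 493 - 2*46 = 401
// rung[k] z = 306 + k*308
cube([46, 40, 2278]);
translate([447, 0, 0]) cube([46, 40, 2278]);
translate([46, 0, 306]) cube([401, 40, 33]);
translate([46, 0, 614]) cube([401, 40, 33]);
translate([46, 0, 922]) cube([401, 40, 33]);
translate([46, 0, 1230]) cube([401, 40, 33]);
translate([46, 0, 1538]) cube([401, 40, 33]);
translate([46, 0, 1846]) cube([401, 40, 33]);
translate([46, 0, 2154]) cube([401, 40, 33]);


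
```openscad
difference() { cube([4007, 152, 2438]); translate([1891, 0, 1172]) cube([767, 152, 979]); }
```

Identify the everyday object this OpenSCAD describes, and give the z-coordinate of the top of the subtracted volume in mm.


A wall with a window opening. The window head height is 2151 mm.

A wall with a rectangular opening subtracted — a window. Sill at z = 1172, opening 979 mm tall, so the head is at 1172 + 979 = 2151 mm.


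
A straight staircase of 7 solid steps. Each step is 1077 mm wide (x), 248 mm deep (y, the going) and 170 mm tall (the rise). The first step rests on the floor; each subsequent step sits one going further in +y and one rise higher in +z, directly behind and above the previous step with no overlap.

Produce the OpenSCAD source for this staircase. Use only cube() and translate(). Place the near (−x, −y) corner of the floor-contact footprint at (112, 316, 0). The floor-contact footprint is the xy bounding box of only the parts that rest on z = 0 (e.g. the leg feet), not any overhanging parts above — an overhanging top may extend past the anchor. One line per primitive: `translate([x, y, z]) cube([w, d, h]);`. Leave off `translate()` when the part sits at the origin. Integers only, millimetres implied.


translate([112, 316, 0]) cube([1077, 248, 170]);
translate([112, 564, 170]) cube([1077, 248, 170]);
translate([112, 812, 340]) cube([1077, 248, 170]);
translate([112, 1060, 510]) cube([1077, 248, 170]);
translate([112, 1308, 680]) cube([1077, 248, 170]);
translate([112, 1556, 850]) cube([1077, 248, 170]);
translate([112, 1804, 1020]) cube([1077, 248, 170]);


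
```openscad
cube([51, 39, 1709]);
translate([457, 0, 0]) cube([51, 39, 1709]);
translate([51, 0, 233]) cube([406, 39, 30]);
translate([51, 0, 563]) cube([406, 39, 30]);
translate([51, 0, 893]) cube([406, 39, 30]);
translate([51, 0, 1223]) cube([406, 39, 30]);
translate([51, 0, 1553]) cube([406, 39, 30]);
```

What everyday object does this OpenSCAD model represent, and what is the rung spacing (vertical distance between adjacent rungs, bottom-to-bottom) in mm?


A ladder. The rung spacing is 330 mm.

Two tall 51×39 posts with 5 short bars between them — a ladder. Adjacent rungs sit at z = 233 and z = 563, so the spacing is 563 − 233 = 330 mm.


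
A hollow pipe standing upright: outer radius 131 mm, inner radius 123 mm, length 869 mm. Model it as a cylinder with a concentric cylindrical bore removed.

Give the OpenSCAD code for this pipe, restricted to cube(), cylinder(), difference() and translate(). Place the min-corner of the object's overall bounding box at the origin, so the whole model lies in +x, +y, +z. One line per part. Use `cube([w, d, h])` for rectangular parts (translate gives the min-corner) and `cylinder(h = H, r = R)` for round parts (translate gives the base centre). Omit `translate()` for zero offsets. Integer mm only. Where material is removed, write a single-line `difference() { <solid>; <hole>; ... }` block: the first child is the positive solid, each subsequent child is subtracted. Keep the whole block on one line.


difference() { translate([131, 131, 0]) cylinder(h = 869, r = 131); translate([131, 131, 0]) cylinder(h = 869, r = 123); }


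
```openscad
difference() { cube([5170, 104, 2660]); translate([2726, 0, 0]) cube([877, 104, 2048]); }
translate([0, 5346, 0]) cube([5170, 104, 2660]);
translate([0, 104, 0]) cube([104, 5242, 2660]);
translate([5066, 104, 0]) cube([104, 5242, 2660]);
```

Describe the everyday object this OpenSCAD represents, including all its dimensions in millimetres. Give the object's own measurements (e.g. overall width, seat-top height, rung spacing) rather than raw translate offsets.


A single room: four walls, each 2660 mm tall and 104 mm thick, enclosing an outside footprint 5170×5450 mm (x × y), no floor or roof. The front and back walls (−y and +y sides) run the full x-width; the side walls fit between their inner faces. A door opening 877 mm wide and 2048 mm tall is cut through the front wall from the floor up, its −x edge 2726 mm from the wall's −x end.


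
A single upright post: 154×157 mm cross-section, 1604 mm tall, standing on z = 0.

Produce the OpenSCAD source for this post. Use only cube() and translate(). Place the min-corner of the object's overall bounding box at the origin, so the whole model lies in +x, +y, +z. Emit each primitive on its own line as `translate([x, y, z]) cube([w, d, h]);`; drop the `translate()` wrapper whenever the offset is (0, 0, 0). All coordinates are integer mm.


cube([154, 157, 1604]);


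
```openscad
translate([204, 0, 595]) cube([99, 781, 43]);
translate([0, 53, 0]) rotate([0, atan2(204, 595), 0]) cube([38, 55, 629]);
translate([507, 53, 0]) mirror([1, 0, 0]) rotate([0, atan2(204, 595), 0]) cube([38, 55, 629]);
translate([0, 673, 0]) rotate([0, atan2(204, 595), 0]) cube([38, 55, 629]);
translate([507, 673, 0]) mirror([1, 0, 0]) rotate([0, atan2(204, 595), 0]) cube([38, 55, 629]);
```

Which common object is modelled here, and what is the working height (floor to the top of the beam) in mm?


A sawhorse. The overall height is 638 mm.

A beam across two mirrored pairs of raked legs — a sawhorse. The beam's underside is at z = 595 (matching the legs' vertical rise in atan2(204, 595)) and the beam is 43 mm tall, so its top is at 595 + 43 = 638 mm. The raked legs top out at the beam's underside, so that is the highest point.


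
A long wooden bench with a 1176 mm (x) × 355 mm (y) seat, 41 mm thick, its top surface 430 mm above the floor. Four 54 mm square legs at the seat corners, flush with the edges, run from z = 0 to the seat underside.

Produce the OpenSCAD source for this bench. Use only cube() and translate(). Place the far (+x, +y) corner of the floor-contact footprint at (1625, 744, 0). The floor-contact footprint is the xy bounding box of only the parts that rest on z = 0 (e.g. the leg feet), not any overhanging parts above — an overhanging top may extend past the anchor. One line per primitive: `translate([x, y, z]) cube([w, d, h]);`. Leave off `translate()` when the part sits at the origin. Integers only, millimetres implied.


translate([449, 389, 389]) cube([1176, 355, 41]);
translate([449, 389, 0]) cube([54, 54, 389]);
translate([449, 690, 0]) cube([54, 54, 389]);
translate([1571, 389, 0]) cube([54, 54, 389]);
translate([1571, 690, 0]) cube([54, 54, 389]);


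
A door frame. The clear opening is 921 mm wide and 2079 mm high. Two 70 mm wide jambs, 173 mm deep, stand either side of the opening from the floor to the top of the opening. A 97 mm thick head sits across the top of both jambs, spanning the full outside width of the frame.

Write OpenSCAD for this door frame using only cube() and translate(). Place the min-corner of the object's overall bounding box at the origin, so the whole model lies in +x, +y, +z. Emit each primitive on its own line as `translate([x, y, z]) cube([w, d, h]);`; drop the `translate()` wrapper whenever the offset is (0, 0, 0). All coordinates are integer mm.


cube([70, 173, 2079]);
translate([991, 0, 0]) cube([70, 173, 2079]);
translate([0, 0, 2079]) cube([1061, 173, 97]);


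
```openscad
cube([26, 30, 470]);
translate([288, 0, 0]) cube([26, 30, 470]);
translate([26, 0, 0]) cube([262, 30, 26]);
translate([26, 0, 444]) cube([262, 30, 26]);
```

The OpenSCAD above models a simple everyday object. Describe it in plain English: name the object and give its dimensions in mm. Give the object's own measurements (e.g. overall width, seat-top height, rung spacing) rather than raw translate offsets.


A rectangular picture frame lying in the x–z plane (depth along y). The opening is 262 mm wide (x) by 418 mm tall (z), surrounded by a border 26 mm wide on all four sides. The frame is 30 mm deep and is made of two full-height vertical stiles with two horizontal rails fitted between them.


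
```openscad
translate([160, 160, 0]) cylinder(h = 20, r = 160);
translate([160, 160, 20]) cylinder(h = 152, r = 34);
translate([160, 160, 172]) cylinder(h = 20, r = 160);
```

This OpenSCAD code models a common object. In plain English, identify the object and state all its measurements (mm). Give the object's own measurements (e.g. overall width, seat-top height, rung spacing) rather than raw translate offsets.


A spool: two coaxial disc flanges of radius 160 mm and thickness 20 mm, joined by a core cylinder of radius 34 mm and height 152 mm. The lower flange rests on z = 0 and the three cylinders share a vertical axis.


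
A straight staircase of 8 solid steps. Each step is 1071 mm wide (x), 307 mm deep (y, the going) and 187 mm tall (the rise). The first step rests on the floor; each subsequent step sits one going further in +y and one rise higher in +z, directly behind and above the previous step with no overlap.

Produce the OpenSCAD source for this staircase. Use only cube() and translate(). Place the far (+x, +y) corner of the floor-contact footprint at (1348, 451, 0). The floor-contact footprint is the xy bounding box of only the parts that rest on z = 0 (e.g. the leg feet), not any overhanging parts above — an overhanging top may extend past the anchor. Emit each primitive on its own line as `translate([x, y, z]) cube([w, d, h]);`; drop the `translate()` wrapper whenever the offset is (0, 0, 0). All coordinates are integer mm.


translate([277, 144, 0]) cube([1071, 307, 187]);
translate([277, 451, 187]) cube([1071, 307, 187]);
translate([277, 758, 374]) cube([1071, 307, 187]);
translate([277, 1065, 561]) cube([1071, 307, 187]);
translate([277, 1372, 748]) cube([1071, 307, 187]);
translate([277, 1679, 935]) cube([1071, 307, 187]);
translate([277, 1986, 1122]) cube([1071, 307, 187]);
translate([277, 2293, 1309]) cube([1071, 307, 187]);


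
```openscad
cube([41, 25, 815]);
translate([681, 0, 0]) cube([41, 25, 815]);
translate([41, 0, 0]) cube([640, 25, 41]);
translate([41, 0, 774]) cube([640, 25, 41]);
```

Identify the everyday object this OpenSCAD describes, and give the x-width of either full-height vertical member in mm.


A picture frame. The border width is 41 mm.

Four thin pieces enclosing a rectangular opening — a picture frame. The two full-height stiles are 815 mm tall; the top rail sits at z = 774 and is 41 mm tall, so the border above the opening is 815 − 774 = 41 mm, matching the stile x-width.


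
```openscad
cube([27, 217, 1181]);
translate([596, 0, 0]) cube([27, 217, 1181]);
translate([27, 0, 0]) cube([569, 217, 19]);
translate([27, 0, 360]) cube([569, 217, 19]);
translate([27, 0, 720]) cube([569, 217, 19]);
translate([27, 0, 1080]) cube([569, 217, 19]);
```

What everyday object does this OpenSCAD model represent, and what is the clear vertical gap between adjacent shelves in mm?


A bookshelf. The clear shelf gap is 341 mm.

Two tall side panels with 4 horizontal boards between them — a bookshelf. The first two shelf undersides are at z = 0 and z = 360; with shelf thickness 19, the clear gap is 360 − 0 − 19 = 341 mm.


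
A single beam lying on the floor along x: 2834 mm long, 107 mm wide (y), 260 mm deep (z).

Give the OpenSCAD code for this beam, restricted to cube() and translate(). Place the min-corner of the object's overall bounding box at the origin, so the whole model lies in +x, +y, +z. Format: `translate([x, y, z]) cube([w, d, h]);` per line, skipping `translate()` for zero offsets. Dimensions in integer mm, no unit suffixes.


cube([2834, 107, 260]);


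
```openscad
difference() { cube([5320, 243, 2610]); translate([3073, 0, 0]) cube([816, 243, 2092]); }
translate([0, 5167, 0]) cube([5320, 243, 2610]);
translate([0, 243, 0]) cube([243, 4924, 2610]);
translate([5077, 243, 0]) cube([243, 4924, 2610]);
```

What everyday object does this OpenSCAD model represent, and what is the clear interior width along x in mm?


A single room. The interior width is 4834 mm.

Four walls enclosing a rectangle with a door in the front wall — a room. Outside width 5320 minus two 243 mm walls gives 4834 mm.


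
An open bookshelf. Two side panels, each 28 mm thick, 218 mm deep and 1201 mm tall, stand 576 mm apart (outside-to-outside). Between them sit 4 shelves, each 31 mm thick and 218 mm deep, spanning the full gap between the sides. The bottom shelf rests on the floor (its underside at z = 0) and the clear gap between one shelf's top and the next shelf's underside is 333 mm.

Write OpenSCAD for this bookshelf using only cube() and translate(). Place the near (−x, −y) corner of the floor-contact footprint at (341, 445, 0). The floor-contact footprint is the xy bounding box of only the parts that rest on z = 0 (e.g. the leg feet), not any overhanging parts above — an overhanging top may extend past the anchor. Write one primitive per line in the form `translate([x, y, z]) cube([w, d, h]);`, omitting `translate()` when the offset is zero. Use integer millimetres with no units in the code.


translate([341, 445, 0]) cube([28, 218, 1201]);
translate([889, 445, 0]) cube([28, 218, 1201]);
translate([369, 445, 0]) cube([520, 218, 31]);
translate([369, 445, 364]) cube([520, 218, 31]);
translate([369, 445, 728]) cube([520, 218, 31]);
translate([369, 445, 1092]) cube([520, 218, 31]);


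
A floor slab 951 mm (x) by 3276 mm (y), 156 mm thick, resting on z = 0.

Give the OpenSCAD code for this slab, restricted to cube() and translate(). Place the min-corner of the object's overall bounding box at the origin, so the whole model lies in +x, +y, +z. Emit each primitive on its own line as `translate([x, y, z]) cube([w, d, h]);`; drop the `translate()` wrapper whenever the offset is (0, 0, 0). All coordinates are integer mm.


cube([951, 3276, 156]);


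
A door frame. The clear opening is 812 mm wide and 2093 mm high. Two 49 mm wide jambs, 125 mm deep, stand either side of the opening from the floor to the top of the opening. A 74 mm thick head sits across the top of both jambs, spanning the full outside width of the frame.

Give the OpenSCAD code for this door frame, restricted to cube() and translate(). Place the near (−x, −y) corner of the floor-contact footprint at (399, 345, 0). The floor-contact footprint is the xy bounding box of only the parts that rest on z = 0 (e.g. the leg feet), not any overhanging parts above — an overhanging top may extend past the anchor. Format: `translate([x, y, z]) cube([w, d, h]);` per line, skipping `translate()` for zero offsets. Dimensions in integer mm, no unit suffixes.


translate([399, 345, 0]) cube([49, 125, 2093]);
translate([1260, 345, 0]) cube([49, 125, 2093]);
translate([399, 345, 2093]) cube([910, 125, 74]);


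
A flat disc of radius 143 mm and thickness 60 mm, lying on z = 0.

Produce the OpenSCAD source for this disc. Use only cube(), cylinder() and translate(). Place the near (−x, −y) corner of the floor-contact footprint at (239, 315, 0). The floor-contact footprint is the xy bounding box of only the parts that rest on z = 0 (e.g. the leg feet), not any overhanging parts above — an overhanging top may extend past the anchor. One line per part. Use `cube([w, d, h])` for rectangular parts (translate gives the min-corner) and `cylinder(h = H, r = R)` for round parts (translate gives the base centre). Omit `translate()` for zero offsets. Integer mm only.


translate([382, 458, 0]) cylinder(h = 60, r = 143);


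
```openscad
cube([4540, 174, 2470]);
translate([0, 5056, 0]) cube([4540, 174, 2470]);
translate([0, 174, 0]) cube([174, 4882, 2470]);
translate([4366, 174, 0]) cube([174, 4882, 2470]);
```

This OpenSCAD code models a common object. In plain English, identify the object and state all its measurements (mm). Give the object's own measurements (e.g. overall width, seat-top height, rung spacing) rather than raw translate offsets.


The wall frame of a small rectangular building: four walls, each 2470 mm tall and 174 mm thick, enclosing a footprint 4540 mm (x) by 5230 mm (y) outside-to-outside, with no floor or roof. The front and back walls (the −y and +y sides) span the full width; the two side walls fit between them.


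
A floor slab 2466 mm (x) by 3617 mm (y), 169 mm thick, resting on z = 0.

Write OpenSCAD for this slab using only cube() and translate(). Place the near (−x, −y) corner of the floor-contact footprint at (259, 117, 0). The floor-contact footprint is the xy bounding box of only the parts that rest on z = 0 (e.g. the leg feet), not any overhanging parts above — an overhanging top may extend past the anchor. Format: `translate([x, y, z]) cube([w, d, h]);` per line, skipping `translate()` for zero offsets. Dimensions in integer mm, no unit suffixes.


translate([259, 117, 0]) cube([2466, 3617, 169]);


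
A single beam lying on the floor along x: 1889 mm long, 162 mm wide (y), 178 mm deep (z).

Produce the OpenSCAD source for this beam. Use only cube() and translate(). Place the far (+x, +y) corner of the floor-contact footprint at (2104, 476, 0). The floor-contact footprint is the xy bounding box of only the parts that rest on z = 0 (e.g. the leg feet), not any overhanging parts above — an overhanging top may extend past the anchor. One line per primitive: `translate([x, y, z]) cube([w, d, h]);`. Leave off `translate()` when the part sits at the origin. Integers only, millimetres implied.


translate([215, 314, 0]) cube([1889, 162, 178]);


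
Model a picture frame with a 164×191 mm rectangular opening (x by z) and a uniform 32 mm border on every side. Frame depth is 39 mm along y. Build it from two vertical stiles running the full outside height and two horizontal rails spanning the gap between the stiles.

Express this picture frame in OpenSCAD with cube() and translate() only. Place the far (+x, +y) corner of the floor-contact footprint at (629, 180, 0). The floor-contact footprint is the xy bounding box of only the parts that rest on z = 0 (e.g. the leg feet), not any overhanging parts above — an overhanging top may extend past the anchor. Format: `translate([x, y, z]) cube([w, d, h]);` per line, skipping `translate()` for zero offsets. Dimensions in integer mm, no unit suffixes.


translate([401, 141, 0]) cube([32, 39, 255]);
translate([597, 141, 0]) cube([32, 39, 255]);
translate([433, 141, 0]) cube([164, 39, 32]);
translate([433, 141, 223]) cube([164, 39, 32]);


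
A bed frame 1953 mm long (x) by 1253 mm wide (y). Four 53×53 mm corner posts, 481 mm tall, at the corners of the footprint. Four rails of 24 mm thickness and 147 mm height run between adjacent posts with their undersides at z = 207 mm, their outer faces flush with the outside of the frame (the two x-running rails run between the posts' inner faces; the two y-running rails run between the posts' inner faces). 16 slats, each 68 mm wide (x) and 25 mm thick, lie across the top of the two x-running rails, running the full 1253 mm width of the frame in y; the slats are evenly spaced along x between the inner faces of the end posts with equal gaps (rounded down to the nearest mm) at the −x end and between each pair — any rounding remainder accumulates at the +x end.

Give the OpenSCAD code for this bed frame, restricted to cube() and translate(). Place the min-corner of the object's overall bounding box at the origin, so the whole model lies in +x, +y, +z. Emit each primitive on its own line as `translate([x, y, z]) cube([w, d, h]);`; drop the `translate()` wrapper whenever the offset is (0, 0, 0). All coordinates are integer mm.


cube([53, 53, 481]);
translate([0, 1200, 0]) cube([53, 53, 481]);
translate([1900, 0, 0]) cube([53, 53, 481]);
translate([1900, 1200, 0]) cube([53, 53, 481]);
translate([53, 0, 207]) cube([1847, 24, 147]);
translate([53, 1229, 207]) cube([1847, 24, 147]);
translate([0, 53, 207]) cube([24, 1147, 147]);
translate([1929, 53, 207]) cube([24, 1147, 147]);
translate([97, 0, 354]) cube([68, 1253, 25]);
translate([209, 0, 354]) cube([68, 1253, 25]);
translate([321, 0, 354]) cube([68, 1253, 25]);
translate([433, 0, 354]) cube([68, 1253, 25]);
translate([545, 0, 354]) cube([68, 1253, 25]);
translate([657, 0, 354]) cube([68, 1253, 25]);
translate([769, 0, 354]) cube([68, 1253, 25]);
translate([881, 0, 354]) cube([68, 1253, 25]);
translate([993, 0, 354]) cube([68, 1253, 25]);
translate([1105, 0, 354]) cube([68, 1253, 25]);
translate([1217, 0, 354]) cube([68, 1253, 25]);
translate([1329, 0, 354]) cube([68, 1253, 25]);
translate([1441, 0, 354]) cube([68, 1253, 25]);
translate([1553, 0, 354]) cube([68, 1253, 25]);
translate([1665, 0, 354]) cube([68, 1253, 25]);
translate([1777, 0, 354]) cube([68, 1253, 25]);


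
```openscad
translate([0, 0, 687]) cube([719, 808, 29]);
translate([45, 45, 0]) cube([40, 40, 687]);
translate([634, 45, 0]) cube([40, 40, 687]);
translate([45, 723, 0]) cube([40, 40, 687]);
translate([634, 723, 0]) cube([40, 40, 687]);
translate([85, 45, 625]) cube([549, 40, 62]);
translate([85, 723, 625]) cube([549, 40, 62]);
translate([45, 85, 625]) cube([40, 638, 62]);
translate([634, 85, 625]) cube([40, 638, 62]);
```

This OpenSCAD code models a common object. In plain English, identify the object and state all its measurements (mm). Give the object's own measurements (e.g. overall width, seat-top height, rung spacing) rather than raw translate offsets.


A table: top 719 mm (x) × 808 mm (y), 29 mm thick, upper face at z = 716 mm, on four 40×40 mm square legs, each inset 45 mm from the nearest pair of top edges from z = 0 to the bottom of the top. Four apron rails, 40 mm thick and 62 mm tall, run between adjacent legs with their top edges flush with the underside of the top and their outer faces flush with the legs' outer faces.


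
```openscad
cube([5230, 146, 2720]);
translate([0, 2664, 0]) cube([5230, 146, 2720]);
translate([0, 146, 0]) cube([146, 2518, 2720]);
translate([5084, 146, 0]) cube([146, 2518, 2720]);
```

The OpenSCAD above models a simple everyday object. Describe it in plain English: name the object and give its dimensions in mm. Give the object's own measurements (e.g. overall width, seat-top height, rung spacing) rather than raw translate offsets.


The wall frame of a small rectangular building: four walls, each 2720 mm tall and 146 mm thick, enclosing a footprint 5230 mm (x) by 2810 mm (y) outside-to-outside, with no floor or roof. The front and back walls (the −y and +y sides) span the full width; the two side walls fit between them.


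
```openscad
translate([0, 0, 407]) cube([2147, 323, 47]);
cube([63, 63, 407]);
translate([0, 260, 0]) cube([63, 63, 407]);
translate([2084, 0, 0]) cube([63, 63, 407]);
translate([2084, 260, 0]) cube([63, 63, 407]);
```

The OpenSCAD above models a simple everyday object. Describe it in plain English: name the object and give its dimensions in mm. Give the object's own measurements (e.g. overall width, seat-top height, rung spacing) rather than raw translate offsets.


A long wooden bench with a 2147 mm (x) × 323 mm (y) seat, 47 mm thick, its top surface 454 mm above the floor. Four 63 mm square legs at the seat corners, flush with the edges, run from z = 0 to the seat underside.


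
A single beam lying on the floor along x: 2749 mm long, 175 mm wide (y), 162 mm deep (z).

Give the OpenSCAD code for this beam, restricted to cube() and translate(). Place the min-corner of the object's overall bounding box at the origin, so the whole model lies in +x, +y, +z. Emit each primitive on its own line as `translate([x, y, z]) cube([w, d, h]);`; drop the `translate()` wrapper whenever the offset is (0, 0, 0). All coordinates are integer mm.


cube([2749, 175, 162]);


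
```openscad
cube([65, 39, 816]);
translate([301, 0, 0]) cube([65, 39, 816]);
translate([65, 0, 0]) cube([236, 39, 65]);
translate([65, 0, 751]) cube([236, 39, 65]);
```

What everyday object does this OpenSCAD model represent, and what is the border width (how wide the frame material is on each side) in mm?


A picture frame. The border width is 65 mm.

Four thin pieces enclosing a rectangular opening — a picture frame. The two full-height stiles are 816 mm tall; the top rail sits at z = 751 and is 65 mm tall, so the border above the opening is 816 − 751 = 65 mm, matching the stile x-width.


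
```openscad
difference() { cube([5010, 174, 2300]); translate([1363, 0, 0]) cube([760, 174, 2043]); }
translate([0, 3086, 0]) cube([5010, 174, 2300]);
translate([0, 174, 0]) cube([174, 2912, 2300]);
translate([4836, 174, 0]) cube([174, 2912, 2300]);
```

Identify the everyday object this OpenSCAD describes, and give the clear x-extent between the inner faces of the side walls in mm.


A single room. The interior width is 4662 mm.

Four walls enclosing a rectangle with a door in the front wall — a room. Outside width 5010 minus two 174 mm walls gives 4662 mm.
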